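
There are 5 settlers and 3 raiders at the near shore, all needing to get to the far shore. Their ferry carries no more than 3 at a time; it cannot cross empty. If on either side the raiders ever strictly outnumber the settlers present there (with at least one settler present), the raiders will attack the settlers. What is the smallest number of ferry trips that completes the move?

Counting alone: each trip to the far shore takes at most 3 across and each return brings at least 1 back, so after t trips out (and t−1 returns) at most 3t − (t−1) of the 8 are across; that first reaches 8 at t = 4, so at least 7 crossings are needed.
The plan below uses exactly 7 crossings, so it is optimal:
1. 2 raiders → the far shore.  (the near shore: 5S 1R; the far shore: 0S 2R)
2. 1 raider ← the near shore.  (the near shore: 5S 2R; the far shore: 0S 1R)
3. 2 settlers and 1 raider → the far shore.  (the near shore: 3S 1R; the far shore: 2S 2R)
4. 1 raider ← the near shore.  (the near shore: 3S 2R; the far shore: 2S 1R)
5. 1 settler and 2 raiders → the far shore.  (the near shore: 2S 0R; the far shore: 3S 3R)
6. 1 raider ← the near shore.  (the near shore: 2S 1R; the far shore: 3S 2R)
7. 2 settlers and 1 raider → the far shore.  (the near shore: 0S 0R; the far shore: 5S 3R)

7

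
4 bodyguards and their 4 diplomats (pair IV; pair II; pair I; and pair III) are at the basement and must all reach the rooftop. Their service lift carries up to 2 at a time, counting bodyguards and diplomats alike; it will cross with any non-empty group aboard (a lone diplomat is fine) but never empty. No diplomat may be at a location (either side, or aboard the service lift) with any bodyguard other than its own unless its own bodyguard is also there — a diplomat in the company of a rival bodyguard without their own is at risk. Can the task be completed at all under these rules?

No

Following every safe sequence of crossings from the start, the most of the 8 that can be at the rooftop as the service lift arrives there on crossings 1, 3, 5 is 2, 3, 4 respectively; the best ever achieved is 4 of 8.
From crossing 7 on, no configuration arises that was not already reachable earlier: only 44 distinct safe configurations (who is on which side, and where the service lift is) can ever be reached, none of them has everyone across, and every continuation just revisits them. So no valid plan exists.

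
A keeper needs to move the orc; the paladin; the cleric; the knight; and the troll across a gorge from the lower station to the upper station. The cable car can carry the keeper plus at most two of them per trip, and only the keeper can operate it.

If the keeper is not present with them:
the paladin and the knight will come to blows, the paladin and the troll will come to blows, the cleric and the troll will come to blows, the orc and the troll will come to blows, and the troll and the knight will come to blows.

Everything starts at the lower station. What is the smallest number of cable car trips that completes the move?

7

Counting alone: the keeper can take at most 2 across per trip to the upper station, so moving all 5 needs at least 3 loaded trips out, with a return between consecutive ones — at least 5 crossings.
The safety rule pushes this higher. Following every safe sequence of crossings, the most of the 5 that can be at the upper station as the cable car arrives there on crossing 5 is 4 — never all 5.
So no plan with fewer than 7 crossings exists, and this one achieves 7:
1. Keeper goes to the upper station with the paladin and the troll.
2. Keeper goes back to the lower station with the paladin.
3. Keeper goes to the upper station with the orc and the paladin.
4. Keeper goes back to the lower station with the troll.
5. Keeper goes to the upper station with the cleric and the knight.
6. Keeper goes back to the lower station with the paladin.
7. Keeper goes to the upper station with the paladin and the troll.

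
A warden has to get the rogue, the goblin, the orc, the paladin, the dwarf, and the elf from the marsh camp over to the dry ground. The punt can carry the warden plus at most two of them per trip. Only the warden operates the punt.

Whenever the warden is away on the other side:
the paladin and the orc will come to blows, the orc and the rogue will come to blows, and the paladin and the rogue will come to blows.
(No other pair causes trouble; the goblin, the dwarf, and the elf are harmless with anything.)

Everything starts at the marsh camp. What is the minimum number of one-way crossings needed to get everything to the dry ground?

Counting alone: the warden can take at most 2 across per trip to the dry ground, so moving all 6 needs at least 3 loaded trips out, with a return between consecutive ones — at least 5 crossings.
The safety rule pushes this higher. Following every safe sequence of crossings, the most of the 6 that can be at the dry ground as the punt arrives there on crossings 5, 7 is 4, 5 respectively — never all 6.
So no plan with fewer than 9 crossings exists, and this one achieves 9:
1. Warden goes to the dry ground with the orc and the rogue.  [the marsh camp: the dwarf, the elf, the goblin, the paladin | the dry ground: the orc, the rogue]
2. Warden goes back to the marsh camp with the rogue.  [the marsh camp: the dwarf, the elf, the goblin, the paladin, the rogue | the dry ground: the orc]
3. Warden goes to the dry ground with the goblin and the rogue.  [the marsh camp: the dwarf, the elf, the paladin | the dry ground: the goblin, the orc, the rogue]
4. Warden goes back to the marsh camp with the rogue.  [the marsh camp: the dwarf, the elf, the paladin, the rogue | the dry ground: the goblin, the orc]
5. Warden goes to the dry ground with the dwarf and the rogue.  [the marsh camp: the elf, the paladin | the dry ground: the dwarf, the goblin, the orc, the rogue]
6. Warden goes back to the marsh camp with the rogue.  [the marsh camp: the elf, the paladin, the rogue | the dry ground: the dwarf, the goblin, the orc]
7. Warden goes to the dry ground with the elf and the rogue.  [the marsh camp: the paladin | the dry ground: the dwarf, the elf, the goblin, the orc, the rogue]
8. Warden goes back to the marsh camp with the rogue.  [the marsh camp: the paladin, the rogue | the dry ground: the dwarf, the elf, the goblin, the orc]
9. Warden goes to the dry ground with the paladin and the rogue.  [the marsh camp: — | the dry ground: the dwarf, the elf, the goblin, the orc, the paladin, the rogue]

9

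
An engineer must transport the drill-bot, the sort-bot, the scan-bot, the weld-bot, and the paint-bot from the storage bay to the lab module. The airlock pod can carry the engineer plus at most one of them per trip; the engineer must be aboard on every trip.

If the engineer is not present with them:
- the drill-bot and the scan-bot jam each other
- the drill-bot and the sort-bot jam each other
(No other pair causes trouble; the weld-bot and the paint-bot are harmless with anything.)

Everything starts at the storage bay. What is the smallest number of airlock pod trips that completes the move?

Counting alone: the engineer can take at most 1 across per trip to the lab module, so moving all 5 needs at least 5 loaded trips out, with a return between consecutive ones — at least 9 crossings.
The safety rule pushes this higher. Following every safe sequence of crossings, the most of the 5 that can be at the lab module as the airlock pod arrives there on crossing 9 is 4 — never all 5.
So no plan with fewer than 11 crossings exists, and this one achieves 11:
1. Engineer goes to the lab module with the drill-bot.  [the storage bay: the paint-bot, the scan-bot, the sort-bot, the weld-bot | the lab module: the drill-bot]
2. Engineer goes back to the storage bay alone.  [the storage bay: the paint-bot, the scan-bot, the sort-bot, the weld-bot | the lab module: the drill-bot]
3. Engineer goes to the lab module with the sort-bot.  [the storage bay: the paint-bot, the scan-bot, the weld-bot | the lab module: the drill-bot, the sort-bot]
4. Engineer goes back to the storage bay with the drill-bot.  [the storage bay: the drill-bot, the paint-bot, the scan-bot, the weld-bot | the lab module: the sort-bot]
5. Engineer goes to the lab module with the scan-bot.  [the storage bay: the drill-bot, the paint-bot, the weld-bot | the lab module: the scan-bot, the sort-bot]
6. Engineer goes back to the storage bay alone.  [the storage bay: the drill-bot, the paint-bot, the weld-bot | the lab module: the scan-bot, the sort-bot]
7. Engineer goes to the lab module with the weld-bot.  [the storage bay: the drill-bot, the paint-bot | the lab module: the scan-bot, the sort-bot, the weld-bot]
8. Engineer goes back to the storage bay alone.  [the storage bay: the drill-bot, the paint-bot | the lab module: the scan-bot, the sort-bot, the weld-bot]
9. Engineer goes to the lab module with the paint-bot.  [the storage bay: the drill-bot | the lab module: the paint-bot, the scan-bot, the sort-bot, the weld-bot]
10. Engineer goes back to the storage bay alone.  [the storage bay: the drill-bot | the lab module: the paint-bot, the scan-bot, the sort-bot, the weld-bot]
11. Engineer goes to the lab module with the drill-bot.  [the storage bay: — | the lab module: the drill-bot, the paint-bot, the scan-bot, the sort-bot, the weld-bot]

11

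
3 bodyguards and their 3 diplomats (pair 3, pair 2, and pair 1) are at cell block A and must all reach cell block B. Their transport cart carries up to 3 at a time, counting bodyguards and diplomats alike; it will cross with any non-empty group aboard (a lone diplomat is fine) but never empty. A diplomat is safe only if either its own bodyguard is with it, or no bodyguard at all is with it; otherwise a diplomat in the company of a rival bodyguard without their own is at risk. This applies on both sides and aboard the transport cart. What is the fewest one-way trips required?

5

Counting alone: each trip to cell block B takes at most 3 across and each return brings at least 1 back, so after t trips out (and t−1 returns) at most 3t − (t−1) of the 6 are across; that first reaches 6 at t = 3, so at least 5 crossings are needed.
The plan below uses exactly 5 crossings, so it is optimal:
1. bodyguard 3 and diplomat 3 cross → cell block B.
2. bodyguard 3 crosses ← cell block A.
3. bodyguard 1, bodyguard 2, and bodyguard 3 cross → cell block B.
4. diplomat 3 crosses ← cell block A.
5. diplomat 1, diplomat 2, and diplomat 3 cross → cell block B.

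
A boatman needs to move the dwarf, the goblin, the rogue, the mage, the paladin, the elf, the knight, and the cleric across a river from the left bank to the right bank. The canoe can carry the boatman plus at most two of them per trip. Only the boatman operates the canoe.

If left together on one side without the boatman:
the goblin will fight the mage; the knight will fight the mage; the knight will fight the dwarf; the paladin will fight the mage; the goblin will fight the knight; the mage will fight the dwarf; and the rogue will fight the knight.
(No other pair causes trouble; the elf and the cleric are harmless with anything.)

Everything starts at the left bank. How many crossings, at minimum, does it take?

Counting alone: the boatman can take at most 2 across per trip to the right bank, so moving all 8 needs at least 4 loaded trips out, with a return between consecutive ones — at least 7 crossings.
The safety rule pushes this higher. Following every safe sequence of crossings, the most of the 8 that can be at the right bank as the canoe arrives there on crossings 7, 9, 11 is 5, 6, 7 respectively — never all 8.
So no plan with fewer than 13 crossings exists, and this one achieves 13:
1. Boatman goes to the right bank with the knight and the mage.  [the left bank: the cleric, the dwarf, the elf, the goblin, the paladin, the rogue | the right bank: the knight, the mage]
2. Boatman goes back to the left bank with the mage.  [the left bank: the cleric, the dwarf, the elf, the goblin, the mage, the paladin, the rogue | the right bank: the knight]
3. Boatman goes to the right bank with the mage and the rogue.  [the left bank: the cleric, the dwarf, the elf, the goblin, the paladin | the right bank: the knight, the mage, the rogue]
4. Boatman goes back to the left bank with the knight.  [the left bank: the cleric, the dwarf, the elf, the goblin, the knight, the paladin | the right bank: the mage, the rogue]
5. Boatman goes to the right bank with the dwarf and the goblin.  [the left bank: the cleric, the elf, the knight, the paladin | the right bank: the dwarf, the goblin, the mage, the rogue]
6. Boatman goes back to the left bank with the mage.  [the left bank: the cleric, the elf, the knight, the mage, the paladin | the right bank: the dwarf, the goblin, the rogue]
7. Boatman goes to the right bank with the mage and the paladin.  [the left bank: the cleric, the elf, the knight | the right bank: the dwarf, the goblin, the mage, the paladin, the rogue]
8. Boatman goes back to the left bank with the mage.  [the left bank: the cleric, the elf, the knight, the mage | the right bank: the dwarf, the goblin, the paladin, the rogue]
9. Boatman goes to the right bank with the elf and the mage.  [the left bank: the cleric, the knight | the right bank: the dwarf, the elf, the goblin, the mage, the paladin, the rogue]
10. Boatman goes back to the left bank with the mage.  [the left bank: the cleric, the knight, the mage | the right bank: the dwarf, the elf, the goblin, the paladin, the rogue]
11. Boatman goes to the right bank with the cleric and the mage.  [the left bank: the knight | the right bank: the cleric, the dwarf, the elf, the goblin, the mage, the paladin, the rogue]
12. Boatman goes back to the left bank with the mage.  [the left bank: the knight, the mage | the right bank: the cleric, the dwarf, the elf, the goblin, the paladin, the rogue]
13. Boatman goes to the right bank with the knight and the mage.  [the left bank: — | the right bank: the cleric, the dwarf, the elf, the goblin, the knight, the mage, the paladin, the rogue]

13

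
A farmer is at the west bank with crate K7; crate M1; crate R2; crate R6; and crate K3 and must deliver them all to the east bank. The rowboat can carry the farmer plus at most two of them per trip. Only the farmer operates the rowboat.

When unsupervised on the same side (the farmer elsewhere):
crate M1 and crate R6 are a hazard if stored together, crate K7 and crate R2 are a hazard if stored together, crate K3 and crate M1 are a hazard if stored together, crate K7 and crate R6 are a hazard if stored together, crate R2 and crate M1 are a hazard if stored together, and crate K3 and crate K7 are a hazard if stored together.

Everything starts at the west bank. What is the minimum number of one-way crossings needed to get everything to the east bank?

Counting alone: the farmer can take at most 2 across per trip to the east bank, so moving all 5 needs at least 3 loaded trips out, with a return between consecutive ones — at least 5 crossings.
The safety rule pushes this higher. Following every safe sequence of crossings, the most of the 5 that can be at the east bank as the rowboat arrives there on crossing 5 is 4 — never all 5.
So no plan with fewer than 7 crossings exists, and this one achieves 7:
1. Farmer goes to the east bank with crate K7 and crate M1.  [the west bank: crate K3, crate R2, crate R6 | the east bank: crate K7, crate M1]
2. Farmer goes back to the west bank alone.  [the west bank: crate K3, crate R2, crate R6 | the east bank: crate K7, crate M1]
3. Farmer goes to the east bank with crate R2.  [the west bank: crate K3, crate R6 | the east bank: crate K7, crate M1, crate R2]
4. Farmer goes back to the west bank with crate K7 and crate M1.  [the west bank: crate K3, crate K7, crate M1, crate R6 | the east bank: crate R2]
5. Farmer goes to the east bank with crate K3 and crate R6.  [the west bank: crate K7, crate M1 | the east bank: crate K3, crate R2, crate R6]
6. Farmer goes back to the west bank alone.  [the west bank: crate K7, crate M1 | the east bank: crate K3, crate R2, crate R6]
7. Farmer goes to the east bank with crate K7 and crate M1.  [the west bank: — | the east bank: crate K3, crate K7, crate M1, crate R2, crate R6]

7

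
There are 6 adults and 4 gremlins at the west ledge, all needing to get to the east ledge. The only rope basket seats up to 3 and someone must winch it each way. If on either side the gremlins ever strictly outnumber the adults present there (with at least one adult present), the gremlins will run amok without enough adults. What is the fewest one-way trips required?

9

Counting alone: each trip to the east ledge takes at most 3 across and each return brings at least 1 back, so after t trips out (and t−1 returns) at most 3t − (t−1) of the 10 are across; that first reaches 10 at t = 5, so at least 9 crossings are needed.
The plan below uses exactly 9 crossings, so it is optimal:
1. 2 gremlins → the east ledge.  (the west ledge: 6A 2G; the east ledge: 0A 2G)
2. 1 gremlin ← the west ledge.  (the west ledge: 6A 3G; the east ledge: 0A 1G)
3. 3 gremlins → the east ledge.  (the west ledge: 6A 0G; the east ledge: 0A 4G)
4. 1 gremlin ← the west ledge.  (the west ledge: 6A 1G; the east ledge: 0A 3G)
5. 3 adults → the east ledge.  (the west ledge: 3A 1G; the east ledge: 3A 3G)
6. 1 gremlin ← the west ledge.  (the west ledge: 3A 2G; the east ledge: 3A 2G)
7. 1 adult and 2 gremlins → the east ledge.  (the west ledge: 2A 0G; the east ledge: 4A 4G)
8. 1 gremlin ← the west ledge.  (the west ledge: 2A 1G; the east ledge: 4A 3G)
9. 2 adults and 1 gremlin → the east ledge.  (the west ledge: 0A 0G; the east ledge: 6A 4G)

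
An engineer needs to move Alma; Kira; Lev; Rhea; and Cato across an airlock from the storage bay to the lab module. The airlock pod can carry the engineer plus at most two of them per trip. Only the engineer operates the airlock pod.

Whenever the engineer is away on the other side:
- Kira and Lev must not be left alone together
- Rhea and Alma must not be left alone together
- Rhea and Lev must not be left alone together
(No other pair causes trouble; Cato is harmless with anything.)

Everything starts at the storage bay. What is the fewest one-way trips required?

5

Counting alone: the engineer can take at most 2 across per trip to the lab module, so moving all 5 needs at least 3 loaded trips out, with a return between consecutive ones — at least 5 crossings.
The plan below uses exactly 5 crossings, so it is optimal:
1. Engineer goes to the lab module with Alma and Lev.  [the storage bay: Cato, Kira, Rhea | the lab module: Alma, Lev]
2. Engineer goes back to the storage bay alone.  [the storage bay: Cato, Kira, Rhea | the lab module: Alma, Lev]
3. Engineer goes to the lab module with Cato.  [the storage bay: Kira, Rhea | the lab module: Alma, Cato, Lev]
4. Engineer goes back to the storage bay alone.  [the storage bay: Kira, Rhea | the lab module: Alma, Cato, Lev]
5. Engineer goes to the lab module with Kira and Rhea.  [the storage bay: — | the lab module: Alma, Cato, Kira, Lev, Rhea]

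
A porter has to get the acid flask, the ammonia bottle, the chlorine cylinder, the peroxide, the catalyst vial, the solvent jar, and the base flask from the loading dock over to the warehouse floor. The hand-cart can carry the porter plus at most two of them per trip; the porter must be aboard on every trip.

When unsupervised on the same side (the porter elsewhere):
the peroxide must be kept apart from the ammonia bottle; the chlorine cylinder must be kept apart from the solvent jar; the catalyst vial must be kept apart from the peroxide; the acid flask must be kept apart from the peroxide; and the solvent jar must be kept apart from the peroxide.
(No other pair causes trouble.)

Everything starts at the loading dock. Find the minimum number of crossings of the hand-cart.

Counting alone: the porter can take at most 2 across per trip to the warehouse floor, so moving all 7 needs at least 4 loaded trips out, with a return between consecutive ones — at least 7 crossings.
The safety rule pushes this higher. Following every safe sequence of crossings, the most of the 7 that can be at the warehouse floor as the hand-cart arrives there on crossing 7 is 6 — never all 7.
So no plan with fewer than 9 crossings exists, and this one achieves 9:
1. Porter goes to the warehouse floor with the chlorine cylinder and the peroxide.
2. Porter goes back to the loading dock alone.
3. Porter goes to the warehouse floor with the base flask.
4. Porter goes back to the loading dock alone.
5. Porter goes to the warehouse floor with the acid flask and the ammonia bottle.
6. Porter goes back to the loading dock with the peroxide.
7. Porter goes to the warehouse floor with the catalyst vial and the peroxide.
8. Porter goes back to the loading dock with the peroxide.
9. Porter goes to the warehouse floor with the peroxide and the solvent jar.

9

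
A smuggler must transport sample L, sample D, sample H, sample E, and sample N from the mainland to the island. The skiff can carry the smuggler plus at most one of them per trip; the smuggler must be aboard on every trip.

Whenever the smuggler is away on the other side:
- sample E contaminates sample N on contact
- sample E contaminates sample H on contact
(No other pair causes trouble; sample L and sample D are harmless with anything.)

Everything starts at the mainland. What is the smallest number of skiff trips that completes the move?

11

Counting alone: the smuggler can take at most 1 across per trip to the island, so moving all 5 needs at least 5 loaded trips out, with a return between consecutive ones — at least 9 crossings.
The safety rule pushes this higher. Following every safe sequence of crossings, the most of the 5 that can be at the island as the skiff arrives there on crossing 9 is 4 — never all 5.
So no plan with fewer than 11 crossings exists, and this one achieves 11:
1. Smuggler goes to the island with sample E.  [the mainland: sample D, sample H, sample L, sample N | the island: sample E]
2. Smuggler goes back to the mainland alone.  [the mainland: sample D, sample H, sample L, sample N | the island: sample E]
3. Smuggler goes to the island with sample L.  [the mainland: sample D, sample H, sample N | the island: sample E, sample L]
4. Smuggler goes back to the mainland alone.  [the mainland: sample D, sample H, sample N | the island: sample E, sample L]
5. Smuggler goes to the island with sample D.  [the mainland: sample H, sample N | the island: sample D, sample E, sample L]
6. Smuggler goes back to the mainland alone.  [the mainland: sample H, sample N | the island: sample D, sample E, sample L]
7. Smuggler goes to the island with sample H.  [the mainland: sample N | the island: sample D, sample E, sample H, sample L]
8. Smuggler goes back to the mainland with sample E.  [the mainland: sample E, sample N | the island: sample D, sample H, sample L]
9. Smuggler goes to the island with sample N.  [the mainland: sample E | the island: sample D, sample H, sample L, sample N]
10. Smuggler goes back to the mainland alone.  [the mainland: sample E | the island: sample D, sample H, sample L, sample N]
11. Smuggler goes to the island with sample E.  [the mainland: — | the island: sample D, sample E, sample H, sample L, sample N]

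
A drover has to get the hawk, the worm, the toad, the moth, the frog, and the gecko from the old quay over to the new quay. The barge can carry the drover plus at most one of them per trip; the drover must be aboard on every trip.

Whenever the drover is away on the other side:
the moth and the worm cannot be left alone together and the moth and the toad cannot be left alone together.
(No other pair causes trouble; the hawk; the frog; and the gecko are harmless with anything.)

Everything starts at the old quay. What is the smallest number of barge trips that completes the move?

13

Counting alone: the drover can take at most 1 across per trip to the new quay, so moving all 6 needs at least 6 loaded trips out, with a return between consecutive ones — at least 11 crossings.
The safety rule pushes this higher. Following every safe sequence of crossings, the most of the 6 that can be at the new quay as the barge arrives there on crossing 11 is 5 — never all 6.
So no plan with fewer than 13 crossings exists, and this one achieves 13:
1. Drover goes to the new quay with the moth.  [the old quay: the frog, the gecko, the hawk, the toad, the worm | the new quay: the moth]
2. Drover goes back to the old quay alone.  [the old quay: the frog, the gecko, the hawk, the toad, the worm | the new quay: the moth]
3. Drover goes to the new quay with the hawk.  [the old quay: the frog, the gecko, the toad, the worm | the new quay: the hawk, the moth]
4. Drover goes back to the old quay alone.  [the old quay: the frog, the gecko, the toad, the worm | the new quay: the hawk, the moth]
5. Drover goes to the new quay with the worm.  [the old quay: the frog, the gecko, the toad | the new quay: the hawk, the moth, the worm]
6. Drover goes back to the old quay with the moth.  [the old quay: the frog, the gecko, the moth, the toad | the new quay: the hawk, the worm]
7. Drover goes to the new quay with the toad.  [the old quay: the frog, the gecko, the moth | the new quay: the hawk, the toad, the worm]
8. Drover goes back to the old quay alone.  [the old quay: the frog, the gecko, the moth | the new quay: the hawk, the toad, the worm]
9. Drover goes to the new quay with the frog.  [the old quay: the gecko, the moth | the new quay: the frog, the hawk, the toad, the worm]
10. Drover goes back to the old quay alone.  [the old quay: the gecko, the moth | the new quay: the frog, the hawk, the toad, the worm]
11. Drover goes to the new quay with the gecko.  [the old quay: the moth | the new quay: the frog, the gecko, the hawk, the toad, the worm]
12. Drover goes back to the old quay alone.  [the old quay: the moth | the new quay: the frog, the gecko, the hawk, the toad, the worm]
13. Drover goes to the new quay with the moth.  [the old quay: — | the new quay: the frog, the gecko, the hawk, the moth, the toad, the worm]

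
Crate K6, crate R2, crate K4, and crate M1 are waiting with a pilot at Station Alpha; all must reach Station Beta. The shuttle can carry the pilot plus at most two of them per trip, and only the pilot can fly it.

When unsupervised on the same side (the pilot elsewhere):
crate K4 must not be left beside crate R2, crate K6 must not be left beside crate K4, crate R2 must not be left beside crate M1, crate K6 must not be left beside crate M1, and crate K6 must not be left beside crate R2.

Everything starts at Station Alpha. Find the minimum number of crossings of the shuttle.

5

Counting alone: the pilot can take at most 2 across per trip to Station Beta, so moving all 4 needs at least 2 loaded trips out, with a return between consecutive ones — at least 3 crossings.
The safety rule pushes this higher. Following every safe sequence of crossings, the most of the 4 that can be at Station Beta as the shuttle arrives there on crossing 3 is 3 — never all 4.
So no plan with fewer than 5 crossings exists, and this one achieves 5:
1. Pilot goes to Station Beta with crate K6 and crate R2.
2. Pilot goes back to Station Alpha with crate K6.
3. Pilot goes to Station Beta with crate K4 and crate M1.
4. Pilot goes back to Station Alpha with crate R2.
5. Pilot goes to Station Beta with crate K6 and crate R2.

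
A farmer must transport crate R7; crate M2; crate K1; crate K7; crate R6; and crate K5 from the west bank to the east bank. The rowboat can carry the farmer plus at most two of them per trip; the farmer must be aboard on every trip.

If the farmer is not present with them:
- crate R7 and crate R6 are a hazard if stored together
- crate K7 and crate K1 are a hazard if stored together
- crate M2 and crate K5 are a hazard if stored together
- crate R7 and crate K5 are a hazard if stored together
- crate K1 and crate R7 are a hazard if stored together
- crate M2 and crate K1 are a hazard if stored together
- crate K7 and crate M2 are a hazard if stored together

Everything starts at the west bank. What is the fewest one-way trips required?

Whatever the first load, the items left behind include a forbidden pair without the farmer. No opening move is safe, so no plan exists.

impossible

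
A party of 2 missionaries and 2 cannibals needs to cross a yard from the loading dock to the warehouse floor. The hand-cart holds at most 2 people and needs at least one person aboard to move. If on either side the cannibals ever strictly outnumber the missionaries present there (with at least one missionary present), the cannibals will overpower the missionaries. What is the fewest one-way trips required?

5

Counting alone: each trip to the warehouse floor takes at most 2 across and each return brings at least 1 back, so after t trips out (and t−1 returns) at most 2t − (t−1) of the 4 are across; that first reaches 4 at t = 3, so at least 5 crossings are needed.
The plan below uses exactly 5 crossings, so it is optimal:
1. 2 cannibals → the warehouse floor.  (the loading dock: 2M 0C; the warehouse floor: 0M 2C)
2. 1 cannibal ← the loading dock.  (the loading dock: 2M 1C; the warehouse floor: 0M 1C)
3. 2 missionaries → the warehouse floor.  (the loading dock: 0M 1C; the warehouse floor: 2M 1C)
4. 1 cannibal ← the loading dock.  (the loading dock: 0M 2C; the warehouse floor: 2M 0C)
5. 2 cannibals → the warehouse floor.  (the loading dock: 0M 0C; the warehouse floor: 2M 2C)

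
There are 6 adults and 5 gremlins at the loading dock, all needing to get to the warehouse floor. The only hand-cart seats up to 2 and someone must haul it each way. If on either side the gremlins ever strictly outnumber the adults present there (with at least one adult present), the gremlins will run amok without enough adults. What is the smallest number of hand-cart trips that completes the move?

19

Counting alone: each trip to the warehouse floor takes at most 2 across and each return brings at least 1 back, so after t trips out (and t−1 returns) at most 2t − (t−1) of the 11 are across; that first reaches 11 at t = 10, so at least 19 crossings are needed.
The plan below uses exactly 19 crossings, so it is optimal:
1. 2 gremlins → the warehouse floor.  (the loading dock: 6A 3G; the warehouse floor: 0A 2G)
2. 1 gremlin ← the loading dock.  (the loading dock: 6A 4G; the warehouse floor: 0A 1G)
3. 2 gremlins → the warehouse floor.  (the loading dock: 6A 2G; the warehouse floor: 0A 3G)
4. 1 gremlin ← the loading dock.  (the loading dock: 6A 3G; the warehouse floor: 0A 2G)
5. 2 adults → the warehouse floor.  (the loading dock: 4A 3G; the warehouse floor: 2A 2G)
6. 1 gremlin ← the loading dock.  (the loading dock: 4A 4G; the warehouse floor: 2A 1G)
7. 1 adult and 1 gremlin → the warehouse floor.  (the loading dock: 3A 3G; the warehouse floor: 3A 2G)
8. 1 adult ← the loading dock.  (the loading dock: 4A 3G; the warehouse floor: 2A 2G)
9. 1 adult and 1 gremlin → the warehouse floor.  (the loading dock: 3A 2G; the warehouse floor: 3A 3G)
10. 1 gremlin ← the loading dock.  (the loading dock: 3A 3G; the warehouse floor: 3A 2G)
11. 1 adult and 1 gremlin → the warehouse floor.  (the loading dock: 2A 2G; the warehouse floor: 4A 3G)
12. 1 adult ← the loading dock.  (the loading dock: 3A 2G; the warehouse floor: 3A 3G)
13. 1 adult and 1 gremlin → the warehouse floor.  (the loading dock: 2A 1G; the warehouse floor: 4A 4G)
14. 1 gremlin ← the loading dock.  (the loading dock: 2A 2G; the warehouse floor: 4A 3G)
15. 1 adult and 1 gremlin → the warehouse floor.  (the loading dock: 1A 1G; the warehouse floor: 5A 4G)
16. 1 adult ← the loading dock.  (the loading dock: 2A 1G; the warehouse floor: 4A 4G)
17. 1 adult and 1 gremlin → the warehouse floor.  (the loading dock: 1A 0G; the warehouse floor: 5A 5G)
18. 1 gremlin ← the loading dock.  (the loading dock: 1A 1G; the warehouse floor: 5A 4G)
19. 1 adult and 1 gremlin → the warehouse floor.  (the loading dock: 0A 0G; the warehouse floor: 6A 5G)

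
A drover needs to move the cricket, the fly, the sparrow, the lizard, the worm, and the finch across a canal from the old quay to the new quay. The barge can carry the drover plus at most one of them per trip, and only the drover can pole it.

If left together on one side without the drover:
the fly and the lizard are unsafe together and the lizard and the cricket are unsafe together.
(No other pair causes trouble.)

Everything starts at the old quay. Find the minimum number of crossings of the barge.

Counting alone: the drover can take at most 1 across per trip to the new quay, so moving all 6 needs at least 6 loaded trips out, with a return between consecutive ones — at least 11 crossings.
The safety rule pushes this higher. Following every safe sequence of crossings, the most of the 6 that can be at the new quay as the barge arrives there on crossing 11 is 5 — never all 6.
So no plan with fewer than 13 crossings exists, and this one achieves 13:
1. Drover goes to the new quay with the lizard.
2. Drover goes back to the old quay alone.
3. Drover goes to the new quay with the cricket.
4. Drover goes back to the old quay with the lizard.
5. Drover goes to the new quay with the fly.
6. Drover goes back to the old quay alone.
7. Drover goes to the new quay with the sparrow.
8. Drover goes back to the old quay alone.
9. Drover goes to the new quay with the worm.
10. Drover goes back to the old quay alone.
11. Drover goes to the new quay with the finch.
12. Drover goes back to the old quay alone.
13. Drover goes to the new quay with the lizard.

13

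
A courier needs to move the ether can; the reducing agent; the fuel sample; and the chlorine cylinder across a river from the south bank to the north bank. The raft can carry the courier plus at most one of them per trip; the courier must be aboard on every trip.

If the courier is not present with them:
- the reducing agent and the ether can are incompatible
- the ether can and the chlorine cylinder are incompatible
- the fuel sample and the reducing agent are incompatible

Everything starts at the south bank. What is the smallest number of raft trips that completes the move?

Whatever the first load, the items left behind include a forbidden pair without the courier. No opening move is safe, so no plan exists.

impossible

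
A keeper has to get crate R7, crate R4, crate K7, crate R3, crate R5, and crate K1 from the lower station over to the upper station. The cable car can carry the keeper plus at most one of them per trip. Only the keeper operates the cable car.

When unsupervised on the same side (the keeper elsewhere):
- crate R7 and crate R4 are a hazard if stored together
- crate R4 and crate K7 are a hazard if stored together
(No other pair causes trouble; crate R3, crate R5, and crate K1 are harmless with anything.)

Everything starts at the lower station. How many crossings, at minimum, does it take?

13

Counting alone: the keeper can take at most 1 across per trip to the upper station, so moving all 6 needs at least 6 loaded trips out, with a return between consecutive ones — at least 11 crossings.
The safety rule pushes this higher. Following every safe sequence of crossings, the most of the 6 that can be at the upper station as the cable car arrives there on crossing 11 is 5 — never all 6.
So no plan with fewer than 13 crossings exists, and this one achieves 13:
1. Keeper goes to the upper station with crate R4.
2. Keeper goes back to the lower station alone.
3. Keeper goes to the upper station with crate R7.
4. Keeper goes back to the lower station with crate R4.
5. Keeper goes to the upper station with crate K7.
6. Keeper goes back to the lower station alone.
7. Keeper goes to the upper station with crate R3.
8. Keeper goes back to the lower station alone.
9. Keeper goes to the upper station with crate R5.
10. Keeper goes back to the lower station alone.
11. Keeper goes to the upper station with crate K1.
12. Keeper goes back to the lower station alone.
13. Keeper goes to the upper station with crate R4.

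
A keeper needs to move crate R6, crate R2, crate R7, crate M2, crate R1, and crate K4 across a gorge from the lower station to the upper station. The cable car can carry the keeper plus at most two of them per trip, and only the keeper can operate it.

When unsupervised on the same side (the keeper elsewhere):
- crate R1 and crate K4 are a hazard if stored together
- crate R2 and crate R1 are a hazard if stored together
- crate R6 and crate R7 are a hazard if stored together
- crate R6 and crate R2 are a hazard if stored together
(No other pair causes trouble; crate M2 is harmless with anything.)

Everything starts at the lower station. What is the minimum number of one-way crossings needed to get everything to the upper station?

Counting alone: the keeper can take at most 2 across per trip to the upper station, so moving all 6 needs at least 3 loaded trips out, with a return between consecutive ones — at least 5 crossings.
The safety rule pushes this higher. Following every safe sequence of crossings, the most of the 6 that can be at the upper station as the cable car arrives there on crossing 5 is 5 — never all 6.
So no plan with fewer than 7 crossings exists, and this one achieves 7:
1. Keeper goes to the upper station with crate R1 and crate R6.
2. Keeper goes back to the lower station alone.
3. Keeper goes to the upper station with crate R2 and crate R7.
4. Keeper goes back to the lower station with crate R1 and crate R6.
5. Keeper goes to the upper station with crate K4 and crate M2.
6. Keeper goes back to the lower station alone.
7. Keeper goes to the upper station with crate R1 and crate R6.

7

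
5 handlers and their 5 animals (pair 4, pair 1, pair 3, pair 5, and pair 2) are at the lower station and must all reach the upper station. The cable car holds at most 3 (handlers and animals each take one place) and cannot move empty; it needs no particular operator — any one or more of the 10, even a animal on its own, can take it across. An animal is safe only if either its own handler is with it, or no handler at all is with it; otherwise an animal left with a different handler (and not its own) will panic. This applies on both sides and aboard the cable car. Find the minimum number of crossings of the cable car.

Counting alone: each trip to the upper station takes at most 3 across and each return brings at least 1 back, so after t trips out (and t−1 returns) at most 3t − (t−1) of the 10 are across; that first reaches 10 at t = 5, so at least 9 crossings are needed.
The safety rule pushes this higher. Following every safe sequence of crossings, the most of the 10 that can be at the upper station as the cable car arrives there on crossing 9 is 9 — never all 10.
So no plan with fewer than 11 crossings exists, and this one achieves 11:
1. animal 4 and handler 4 cross → the upper station.
2. handler 4 crosses ← the lower station.
3. animal 1, animal 3, and animal 5 cross → the upper station.
4. animal 4 crosses ← the lower station.
5. handler 1, handler 3, and handler 5 cross → the upper station.
6. animal 1 and handler 1 cross ← the lower station.
7. handler 1, handler 2, and handler 4 cross → the upper station.
8. animal 3 crosses ← the lower station.
9. animal 1 and animal 4 cross → the upper station.
10. animal 4 crosses ← the lower station.
11. animal 2, animal 3, and animal 4 cross → the upper station.

11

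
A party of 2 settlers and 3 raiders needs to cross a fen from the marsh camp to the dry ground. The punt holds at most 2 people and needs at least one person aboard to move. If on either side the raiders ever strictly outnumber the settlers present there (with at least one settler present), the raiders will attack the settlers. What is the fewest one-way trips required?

The raiders already outnumber the settlers at the marsh camp before anyone moves, so the starting position itself is disallowed.

impossible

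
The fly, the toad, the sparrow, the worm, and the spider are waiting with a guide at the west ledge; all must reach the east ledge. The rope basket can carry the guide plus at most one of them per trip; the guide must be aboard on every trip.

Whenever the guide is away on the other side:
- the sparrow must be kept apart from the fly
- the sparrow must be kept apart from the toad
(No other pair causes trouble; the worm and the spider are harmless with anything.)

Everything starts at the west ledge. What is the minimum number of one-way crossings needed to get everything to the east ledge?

11

Counting alone: the guide can take at most 1 across per trip to the east ledge, so moving all 5 needs at least 5 loaded trips out, with a return between consecutive ones — at least 9 crossings.
The safety rule pushes this higher. Following every safe sequence of crossings, the most of the 5 that can be at the east ledge as the rope basket arrives there on crossing 9 is 4 — never all 5.
So no plan with fewer than 11 crossings exists, and this one achieves 11:
1. Guide goes to the east ledge with the sparrow.
2. Guide goes back to the west ledge alone.
3. Guide goes to the east ledge with the fly.
4. Guide goes back to the west ledge with the sparrow.
5. Guide goes to the east ledge with the toad.
6. Guide goes back to the west ledge alone.
7. Guide goes to the east ledge with the worm.
8. Guide goes back to the west ledge alone.
9. Guide goes to the east ledge with the spider.
10. Guide goes back to the west ledge alone.
11. Guide goes to the east ledge with the sparrow.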